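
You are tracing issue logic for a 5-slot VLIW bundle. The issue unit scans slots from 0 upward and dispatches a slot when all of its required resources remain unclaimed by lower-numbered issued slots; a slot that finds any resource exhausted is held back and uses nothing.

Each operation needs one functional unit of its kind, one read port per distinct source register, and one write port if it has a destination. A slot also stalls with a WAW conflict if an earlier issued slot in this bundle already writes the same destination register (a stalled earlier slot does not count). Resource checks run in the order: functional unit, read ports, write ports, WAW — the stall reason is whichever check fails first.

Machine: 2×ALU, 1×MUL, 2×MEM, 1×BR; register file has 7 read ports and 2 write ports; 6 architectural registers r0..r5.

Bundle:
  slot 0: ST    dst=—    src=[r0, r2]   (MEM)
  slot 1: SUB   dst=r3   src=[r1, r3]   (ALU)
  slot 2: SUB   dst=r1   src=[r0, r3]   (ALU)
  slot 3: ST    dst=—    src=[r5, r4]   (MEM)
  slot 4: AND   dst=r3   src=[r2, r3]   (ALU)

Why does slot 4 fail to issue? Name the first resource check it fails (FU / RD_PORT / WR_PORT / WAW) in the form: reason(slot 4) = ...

  0. MEM ⇒ go  {2A/1Mu/1Ld/1B | 5r 2w}
  1. ALU→r3 ⇒ go  {1A/1Mu/1Ld/1B | 3r 1w}
  2. ALU→r1 ⇒ go  {0A/1Mu/1Ld/1B | 1r 0w}
  3. MEM ⇒ no(RD_PORT)  {0A/1Mu/1Ld/1B | 1r 0w}
  4. ALU→r3 ⇒ no(FU)  {0A/1Mu/1Ld/1B | 1r 0w}

reason(slot 4) = FU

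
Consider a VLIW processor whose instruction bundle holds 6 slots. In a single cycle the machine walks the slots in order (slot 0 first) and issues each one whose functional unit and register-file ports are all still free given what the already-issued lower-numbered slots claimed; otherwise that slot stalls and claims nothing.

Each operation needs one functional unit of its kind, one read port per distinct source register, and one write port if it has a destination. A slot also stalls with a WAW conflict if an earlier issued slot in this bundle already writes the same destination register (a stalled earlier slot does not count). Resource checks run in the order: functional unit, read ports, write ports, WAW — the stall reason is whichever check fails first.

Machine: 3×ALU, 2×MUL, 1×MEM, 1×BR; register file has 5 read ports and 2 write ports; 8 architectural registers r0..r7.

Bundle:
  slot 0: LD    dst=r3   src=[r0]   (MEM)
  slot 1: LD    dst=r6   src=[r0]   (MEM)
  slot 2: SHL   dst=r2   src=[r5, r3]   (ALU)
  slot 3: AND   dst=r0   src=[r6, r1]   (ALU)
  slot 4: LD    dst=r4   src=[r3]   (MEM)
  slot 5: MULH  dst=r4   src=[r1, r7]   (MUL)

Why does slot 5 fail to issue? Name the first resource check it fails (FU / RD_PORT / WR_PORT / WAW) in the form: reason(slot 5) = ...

reason(slot 5) = WR_PORT

(0) want 1×MEM +1rd +1wr — yes → AL3|MU2|ME0|BR1|rd4|wr1
(1) want 1×MEM +1rd +1wr — FU → AL3|MU2|ME0|BR1|rd4|wr1
(2) want 1×ALU +2rd +1wr — yes → AL2|MU2|ME0|BR1|rd2|wr0
(3) want 1×ALU +2rd +1wr — WR_PORT → AL2|MU2|ME0|BR1|rd2|wr0
(4) want 1×MEM +1rd +1wr — FU → AL2|MU2|ME0|BR1|rd2|wr0
(5) want 1×MUL +2rd +1wr — WR_PORT → AL2|MU2|ME0|BR1|rd2|wr0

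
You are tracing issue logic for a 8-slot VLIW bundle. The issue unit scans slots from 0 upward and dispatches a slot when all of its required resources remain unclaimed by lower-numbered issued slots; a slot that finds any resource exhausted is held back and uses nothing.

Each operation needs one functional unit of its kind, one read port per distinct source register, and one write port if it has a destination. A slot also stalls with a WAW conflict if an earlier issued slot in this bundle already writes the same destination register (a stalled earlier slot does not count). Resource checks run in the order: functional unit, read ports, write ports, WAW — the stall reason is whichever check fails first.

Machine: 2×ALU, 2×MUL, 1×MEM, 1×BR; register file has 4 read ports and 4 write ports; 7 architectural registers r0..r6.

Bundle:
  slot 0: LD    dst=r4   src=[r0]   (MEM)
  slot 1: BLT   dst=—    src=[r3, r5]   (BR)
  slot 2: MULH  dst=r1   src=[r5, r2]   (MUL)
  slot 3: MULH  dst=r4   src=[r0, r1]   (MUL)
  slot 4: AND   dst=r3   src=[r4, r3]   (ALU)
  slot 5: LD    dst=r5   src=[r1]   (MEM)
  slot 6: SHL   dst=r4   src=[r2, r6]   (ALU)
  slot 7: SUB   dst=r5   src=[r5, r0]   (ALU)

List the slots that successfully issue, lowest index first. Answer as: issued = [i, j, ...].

issued = [0, 1]

(0) want 1×MEM +1rd +1wr — yes → AL2|MU2|ME0|BR1|rd3|wr3
(1) want 1×BR +2rd +0wr — yes → AL2|MU2|ME0|BR0|rd1|wr3
(2) want 1×MUL +2rd +1wr — RD_PORT → AL2|MU2|ME0|BR0|rd1|wr3
(3) want 1×MUL +2rd +1wr — RD_PORT → AL2|MU2|ME0|BR0|rd1|wr3
(4) want 1×ALU +2rd +1wr — RD_PORT → AL2|MU2|ME0|BR0|rd1|wr3
(5) want 1×MEM +1rd +1wr — FU → AL2|MU2|ME0|BR0|rd1|wr3
(6) want 1×ALU +2rd +1wr — RD_PORT → AL2|MU2|ME0|BR0|rd1|wr3
(7) want 1×ALU +2rd +1wr — RD_PORT → AL2|MU2|ME0|BR0|rd1|wr3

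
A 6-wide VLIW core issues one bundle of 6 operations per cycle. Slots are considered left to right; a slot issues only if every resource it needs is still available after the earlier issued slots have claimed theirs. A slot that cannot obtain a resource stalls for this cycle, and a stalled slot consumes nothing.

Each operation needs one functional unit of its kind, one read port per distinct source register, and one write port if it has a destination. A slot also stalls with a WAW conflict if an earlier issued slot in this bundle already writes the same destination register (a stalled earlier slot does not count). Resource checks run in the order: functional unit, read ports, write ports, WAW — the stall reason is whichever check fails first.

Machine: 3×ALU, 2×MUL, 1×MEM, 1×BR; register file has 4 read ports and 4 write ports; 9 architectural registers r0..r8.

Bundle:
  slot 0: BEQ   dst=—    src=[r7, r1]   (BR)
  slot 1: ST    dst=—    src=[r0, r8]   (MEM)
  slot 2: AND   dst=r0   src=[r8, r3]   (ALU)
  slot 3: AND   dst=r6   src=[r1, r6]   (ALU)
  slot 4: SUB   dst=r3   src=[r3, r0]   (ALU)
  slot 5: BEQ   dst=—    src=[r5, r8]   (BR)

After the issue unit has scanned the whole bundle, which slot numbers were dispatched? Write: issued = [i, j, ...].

[0] BR needs rd=2 wr=0: ok; after: ALU=3 MUL=2 MEM=1 BR=0, R=2, W=4
[1] MEM needs rd=2 wr=0: ok; after: ALU=3 MUL=2 MEM=0 BR=0, R=0, W=4
[2] ALU needs rd=2 wr=1: RD_PORT; after: ALU=3 MUL=2 MEM=0 BR=0, R=0, W=4
[3] ALU needs rd=2 wr=1: RD_PORT; after: ALU=3 MUL=2 MEM=0 BR=0, R=0, W=4
[4] ALU needs rd=2 wr=1: RD_PORT; after: ALU=3 MUL=2 MEM=0 BR=0, R=0, W=4
[5] BR needs rd=2 wr=0: FU; after: ALU=3 MUL=2 MEM=0 BR=0, R=0, W=4

issued = [0, 1]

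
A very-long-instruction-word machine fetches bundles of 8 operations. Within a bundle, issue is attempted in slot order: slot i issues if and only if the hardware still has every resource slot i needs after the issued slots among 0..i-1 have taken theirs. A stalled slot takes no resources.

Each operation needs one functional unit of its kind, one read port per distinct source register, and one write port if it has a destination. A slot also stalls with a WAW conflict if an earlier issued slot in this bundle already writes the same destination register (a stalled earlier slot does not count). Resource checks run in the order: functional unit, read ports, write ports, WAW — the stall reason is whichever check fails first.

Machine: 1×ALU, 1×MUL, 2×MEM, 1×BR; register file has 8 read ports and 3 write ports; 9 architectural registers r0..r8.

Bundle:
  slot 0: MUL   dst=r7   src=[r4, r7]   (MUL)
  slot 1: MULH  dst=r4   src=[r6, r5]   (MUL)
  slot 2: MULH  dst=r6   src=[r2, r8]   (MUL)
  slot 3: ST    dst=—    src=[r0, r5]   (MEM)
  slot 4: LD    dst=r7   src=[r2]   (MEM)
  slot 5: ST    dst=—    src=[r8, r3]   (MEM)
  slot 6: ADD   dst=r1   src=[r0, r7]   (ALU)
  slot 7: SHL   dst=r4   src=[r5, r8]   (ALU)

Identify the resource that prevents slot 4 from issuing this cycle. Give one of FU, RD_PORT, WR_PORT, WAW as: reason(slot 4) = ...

reason(slot 4) = WAW

slot 0 (MUL): ISSUE — free A1,Mu0,Ld2,B1 rp6 wp2
slot 1 (MUL): stall FU — free A1,Mu0,Ld2,B1 rp6 wp2
slot 2 (MUL): stall FU — free A1,Mu0,Ld2,B1 rp6 wp2
slot 3 (MEM): ISSUE — free A1,Mu0,Ld1,B1 rp4 wp2
slot 4 (MEM): stall WAW — free A1,Mu0,Ld1,B1 rp4 wp2
slot 5 (MEM): ISSUE — free A1,Mu0,Ld0,B1 rp2 wp2
slot 6 (ALU): ISSUE — free A0,Mu0,Ld0,B1 rp0 wp1
slot 7 (ALU): stall FU — free A0,Mu0,Ld0,B1 rp0 wp1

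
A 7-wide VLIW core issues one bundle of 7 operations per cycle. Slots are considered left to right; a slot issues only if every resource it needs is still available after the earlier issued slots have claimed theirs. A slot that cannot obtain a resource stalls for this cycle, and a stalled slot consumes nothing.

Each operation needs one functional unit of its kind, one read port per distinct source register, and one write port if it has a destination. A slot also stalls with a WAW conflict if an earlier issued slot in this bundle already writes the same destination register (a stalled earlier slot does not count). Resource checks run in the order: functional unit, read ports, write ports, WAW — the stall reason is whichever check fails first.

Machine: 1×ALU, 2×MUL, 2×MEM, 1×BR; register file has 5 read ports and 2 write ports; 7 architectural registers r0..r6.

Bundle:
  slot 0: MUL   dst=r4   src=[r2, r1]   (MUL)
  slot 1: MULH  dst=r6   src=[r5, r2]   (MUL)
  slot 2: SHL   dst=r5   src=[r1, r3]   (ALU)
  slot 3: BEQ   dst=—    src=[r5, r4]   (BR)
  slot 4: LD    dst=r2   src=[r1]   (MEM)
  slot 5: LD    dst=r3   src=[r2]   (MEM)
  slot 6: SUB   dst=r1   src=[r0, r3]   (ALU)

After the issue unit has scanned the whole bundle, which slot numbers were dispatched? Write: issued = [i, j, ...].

[0] MUL needs rd=2 wr=1: ok; after: ALU=1 MUL=1 MEM=2 BR=1, R=3, W=1
[1] MUL needs rd=2 wr=1: ok; after: ALU=1 MUL=0 MEM=2 BR=1, R=1, W=0
[2] ALU needs rd=2 wr=1: RD_PORT; after: ALU=1 MUL=0 MEM=2 BR=1, R=1, W=0
[3] BR needs rd=2 wr=0: RD_PORT; after: ALU=1 MUL=0 MEM=2 BR=1, R=1, W=0
[4] MEM needs rd=1 wr=1: WR_PORT; after: ALU=1 MUL=0 MEM=2 BR=1, R=1, W=0
[5] MEM needs rd=1 wr=1: WR_PORT; after: ALU=1 MUL=0 MEM=2 BR=1, R=1, W=0
[6] ALU needs rd=2 wr=1: RD_PORT; after: ALU=1 MUL=0 MEM=2 BR=1, R=1, W=0

issued = [0, 1]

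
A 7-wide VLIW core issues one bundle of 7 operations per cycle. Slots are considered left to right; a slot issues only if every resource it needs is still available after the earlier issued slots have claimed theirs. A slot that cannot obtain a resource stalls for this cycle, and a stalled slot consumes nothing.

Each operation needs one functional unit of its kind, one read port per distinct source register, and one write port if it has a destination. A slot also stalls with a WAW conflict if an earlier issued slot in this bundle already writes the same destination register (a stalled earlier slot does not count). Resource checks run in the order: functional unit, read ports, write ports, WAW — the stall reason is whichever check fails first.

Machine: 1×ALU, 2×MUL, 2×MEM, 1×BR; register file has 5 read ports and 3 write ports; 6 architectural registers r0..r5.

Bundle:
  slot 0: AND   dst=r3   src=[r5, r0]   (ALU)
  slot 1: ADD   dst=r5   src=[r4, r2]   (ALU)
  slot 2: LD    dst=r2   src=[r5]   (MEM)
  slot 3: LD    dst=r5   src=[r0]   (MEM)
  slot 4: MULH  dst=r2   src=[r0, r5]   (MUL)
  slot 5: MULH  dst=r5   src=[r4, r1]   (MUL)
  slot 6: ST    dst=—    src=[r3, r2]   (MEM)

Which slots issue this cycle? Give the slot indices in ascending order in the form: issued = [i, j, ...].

slot 0 (ALU): ISSUE — free A0,Mu2,Ld2,B1 rp3 wp2
slot 1 (ALU): stall FU — free A0,Mu2,Ld2,B1 rp3 wp2
slot 2 (MEM): ISSUE — free A0,Mu2,Ld1,B1 rp2 wp1
slot 3 (MEM): ISSUE — free A0,Mu2,Ld0,B1 rp1 wp0
slot 4 (MUL): stall RD_PORT — free A0,Mu2,Ld0,B1 rp1 wp0
slot 5 (MUL): stall RD_PORT — free A0,Mu2,Ld0,B1 rp1 wp0
slot 6 (MEM): stall FU — free A0,Mu2,Ld0,B1 rp1 wp0

issued = [0, 2, 3]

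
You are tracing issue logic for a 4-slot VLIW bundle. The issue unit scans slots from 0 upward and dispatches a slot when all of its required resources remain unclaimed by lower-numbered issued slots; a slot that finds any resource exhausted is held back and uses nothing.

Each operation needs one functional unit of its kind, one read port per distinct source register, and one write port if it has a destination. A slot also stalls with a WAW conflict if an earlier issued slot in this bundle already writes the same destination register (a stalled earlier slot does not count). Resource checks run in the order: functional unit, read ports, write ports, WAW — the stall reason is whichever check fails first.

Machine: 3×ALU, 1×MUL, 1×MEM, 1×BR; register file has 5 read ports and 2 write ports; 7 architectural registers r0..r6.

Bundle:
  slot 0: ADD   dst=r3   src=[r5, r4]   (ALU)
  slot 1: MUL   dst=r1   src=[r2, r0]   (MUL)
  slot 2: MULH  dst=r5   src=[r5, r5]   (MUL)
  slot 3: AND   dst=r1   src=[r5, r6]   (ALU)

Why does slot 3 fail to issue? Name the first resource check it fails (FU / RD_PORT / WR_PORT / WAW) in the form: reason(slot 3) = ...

reason(slot 3) = RD_PORT

slot 0 (ALU): ISSUE — free A2,Mu1,Ld1,B1 rp3 wp1
slot 1 (MUL): ISSUE — free A2,Mu0,Ld1,B1 rp1 wp0
slot 2 (MUL): stall FU — free A2,Mu0,Ld1,B1 rp1 wp0
slot 3 (ALU): stall RD_PORT — free A2,Mu0,Ld1,B1 rp1 wp0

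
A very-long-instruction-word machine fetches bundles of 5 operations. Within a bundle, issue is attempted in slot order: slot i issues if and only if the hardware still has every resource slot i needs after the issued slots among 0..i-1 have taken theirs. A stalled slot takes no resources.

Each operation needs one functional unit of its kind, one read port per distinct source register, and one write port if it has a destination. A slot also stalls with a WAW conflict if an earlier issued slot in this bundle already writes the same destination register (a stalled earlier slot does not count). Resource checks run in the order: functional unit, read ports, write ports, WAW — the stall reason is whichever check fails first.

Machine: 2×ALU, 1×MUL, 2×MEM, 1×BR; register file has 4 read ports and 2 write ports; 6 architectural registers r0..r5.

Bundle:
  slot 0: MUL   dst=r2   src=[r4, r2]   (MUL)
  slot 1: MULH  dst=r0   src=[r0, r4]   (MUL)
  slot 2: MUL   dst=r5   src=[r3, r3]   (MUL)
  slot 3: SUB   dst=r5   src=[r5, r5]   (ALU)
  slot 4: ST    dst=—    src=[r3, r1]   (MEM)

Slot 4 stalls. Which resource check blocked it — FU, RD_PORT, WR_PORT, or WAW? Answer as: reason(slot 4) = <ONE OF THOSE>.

[0] MUL needs rd=2 wr=1: ok; after: ALU=2 MUL=0 MEM=2 BR=1, R=2, W=1
[1] MUL needs rd=2 wr=1: FU; after: ALU=2 MUL=0 MEM=2 BR=1, R=2, W=1
[2] MUL needs rd=1 wr=1: FU; after: ALU=2 MUL=0 MEM=2 BR=1, R=2, W=1
[3] ALU needs rd=1 wr=1: ok; after: ALU=1 MUL=0 MEM=2 BR=1, R=1, W=0
[4] MEM needs rd=2 wr=0: RD_PORT; after: ALU=1 MUL=0 MEM=2 BR=1, R=1, W=0

reason(slot 4) = RD_PORT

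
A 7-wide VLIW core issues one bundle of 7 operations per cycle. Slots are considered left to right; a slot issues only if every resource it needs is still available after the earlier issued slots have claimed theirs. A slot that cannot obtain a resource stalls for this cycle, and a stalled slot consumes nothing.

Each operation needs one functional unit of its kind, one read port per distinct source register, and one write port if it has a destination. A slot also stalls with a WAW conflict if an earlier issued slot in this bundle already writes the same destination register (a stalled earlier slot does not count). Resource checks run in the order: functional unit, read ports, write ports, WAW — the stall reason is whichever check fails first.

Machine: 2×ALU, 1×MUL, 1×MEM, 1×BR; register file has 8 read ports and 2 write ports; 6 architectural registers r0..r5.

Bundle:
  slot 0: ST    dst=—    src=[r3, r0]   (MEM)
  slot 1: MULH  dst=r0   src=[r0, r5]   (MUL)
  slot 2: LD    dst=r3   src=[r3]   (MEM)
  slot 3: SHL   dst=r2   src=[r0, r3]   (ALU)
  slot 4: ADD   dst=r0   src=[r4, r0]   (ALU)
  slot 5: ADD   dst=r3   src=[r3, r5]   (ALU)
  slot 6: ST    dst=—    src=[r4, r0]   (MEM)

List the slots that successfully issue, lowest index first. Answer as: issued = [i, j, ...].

issued = [0, 1, 3]

  0. MEM ⇒ go  {2A/1Mu/0Ld/1B | 6r 2w}
  1. MUL→r0 ⇒ go  {2A/0Mu/0Ld/1B | 4r 1w}
  2. MEM→r3 ⇒ no(FU)  {2A/0Mu/0Ld/1B | 4r 1w}
  3. ALU→r2 ⇒ go  {1A/0Mu/0Ld/1B | 2r 0w}
  4. ALU→r0 ⇒ no(WR_PORT)  {1A/0Mu/0Ld/1B | 2r 0w}
  5. ALU→r3 ⇒ no(WR_PORT)  {1A/0Mu/0Ld/1B | 2r 0w}
  6. MEM ⇒ no(FU)  {1A/0Mu/0Ld/1B | 2r 0w}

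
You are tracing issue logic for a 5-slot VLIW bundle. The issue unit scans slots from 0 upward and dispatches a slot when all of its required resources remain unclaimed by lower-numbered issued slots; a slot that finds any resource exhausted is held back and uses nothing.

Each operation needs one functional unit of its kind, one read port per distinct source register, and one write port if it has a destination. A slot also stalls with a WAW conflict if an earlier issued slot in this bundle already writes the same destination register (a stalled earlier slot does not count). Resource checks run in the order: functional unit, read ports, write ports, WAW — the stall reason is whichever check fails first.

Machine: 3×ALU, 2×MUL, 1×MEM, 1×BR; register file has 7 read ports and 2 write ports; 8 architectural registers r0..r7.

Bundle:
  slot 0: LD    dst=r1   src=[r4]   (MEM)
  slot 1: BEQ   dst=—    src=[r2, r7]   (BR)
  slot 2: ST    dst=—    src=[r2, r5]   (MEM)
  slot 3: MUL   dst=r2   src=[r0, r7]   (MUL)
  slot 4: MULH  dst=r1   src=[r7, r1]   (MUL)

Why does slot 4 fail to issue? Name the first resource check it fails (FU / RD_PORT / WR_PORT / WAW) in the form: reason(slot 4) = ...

reason(slot 4) = WR_PORT

slot 0 (MEM): ISSUE — free A3,Mu2,Ld0,B1 rp6 wp1
slot 1 (BR): ISSUE — free A3,Mu2,Ld0,B0 rp4 wp1
slot 2 (MEM): stall FU — free A3,Mu2,Ld0,B0 rp4 wp1
slot 3 (MUL): ISSUE — free A3,Mu1,Ld0,B0 rp2 wp0
slot 4 (MUL): stall WR_PORT — free A3,Mu1,Ld0,B0 rp2 wp0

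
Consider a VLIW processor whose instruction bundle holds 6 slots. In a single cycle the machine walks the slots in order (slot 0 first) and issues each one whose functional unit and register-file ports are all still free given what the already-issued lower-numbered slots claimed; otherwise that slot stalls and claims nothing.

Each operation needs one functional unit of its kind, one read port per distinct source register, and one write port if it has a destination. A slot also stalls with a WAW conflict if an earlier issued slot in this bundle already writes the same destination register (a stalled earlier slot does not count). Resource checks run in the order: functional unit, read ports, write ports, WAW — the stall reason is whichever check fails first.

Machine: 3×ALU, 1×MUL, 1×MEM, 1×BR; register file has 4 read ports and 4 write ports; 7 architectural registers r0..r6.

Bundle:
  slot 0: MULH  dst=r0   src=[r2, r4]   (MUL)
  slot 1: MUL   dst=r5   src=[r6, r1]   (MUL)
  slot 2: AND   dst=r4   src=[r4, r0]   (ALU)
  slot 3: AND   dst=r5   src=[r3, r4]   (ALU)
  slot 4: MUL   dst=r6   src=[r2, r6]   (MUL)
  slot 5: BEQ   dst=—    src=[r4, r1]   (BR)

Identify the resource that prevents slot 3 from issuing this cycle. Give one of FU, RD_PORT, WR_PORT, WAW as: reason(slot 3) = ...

#0 MUL src=r2,r4 dispatched  <A:3 Mu:0 Ld:1 B:1 rd:2 wr:3>
#1 MUL src=r6,r1 held:FU  <A:3 Mu:0 Ld:1 B:1 rd:2 wr:3>
#2 ALU src=r4,r0 dispatched  <A:2 Mu:0 Ld:1 B:1 rd:0 wr:2>
#3 ALU src=r3,r4 held:RD_PORT  <A:2 Mu:0 Ld:1 B:1 rd:0 wr:2>
#4 MUL src=r2,r6 held:FU  <A:2 Mu:0 Ld:1 B:1 rd:0 wr:2>
#5 BR src=r4,r1 held:RD_PORT  <A:2 Mu:0 Ld:1 B:1 rd:0 wr:2>

reason(slot 3) = RD_PORT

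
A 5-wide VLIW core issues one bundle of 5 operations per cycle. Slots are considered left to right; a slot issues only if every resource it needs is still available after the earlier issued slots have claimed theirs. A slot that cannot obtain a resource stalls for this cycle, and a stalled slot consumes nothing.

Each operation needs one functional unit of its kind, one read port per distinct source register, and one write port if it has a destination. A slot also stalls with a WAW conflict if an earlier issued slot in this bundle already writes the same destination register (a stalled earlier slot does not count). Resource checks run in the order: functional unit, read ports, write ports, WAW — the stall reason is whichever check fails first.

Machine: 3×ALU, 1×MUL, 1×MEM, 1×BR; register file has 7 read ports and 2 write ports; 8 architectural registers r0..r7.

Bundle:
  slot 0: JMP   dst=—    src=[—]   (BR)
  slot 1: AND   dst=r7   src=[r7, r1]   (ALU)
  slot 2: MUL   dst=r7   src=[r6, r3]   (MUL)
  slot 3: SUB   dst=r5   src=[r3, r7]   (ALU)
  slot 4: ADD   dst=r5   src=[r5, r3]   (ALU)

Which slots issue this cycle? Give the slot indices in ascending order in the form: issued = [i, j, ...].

[0] BR needs rd=0 wr=0: ok; after: ALU=3 MUL=1 MEM=1 BR=0, R=7, W=2
[1] ALU needs rd=2 wr=1: ok; after: ALU=2 MUL=1 MEM=1 BR=0, R=5, W=1
[2] MUL needs rd=2 wr=1: WAW; after: ALU=2 MUL=1 MEM=1 BR=0, R=5, W=1
[3] ALU needs rd=2 wr=1: ok; after: ALU=1 MUL=1 MEM=1 BR=0, R=3, W=0
[4] ALU needs rd=2 wr=1: WR_PORT; after: ALU=1 MUL=1 MEM=1 BR=0, R=3, W=0

issued = [0, 1, 3]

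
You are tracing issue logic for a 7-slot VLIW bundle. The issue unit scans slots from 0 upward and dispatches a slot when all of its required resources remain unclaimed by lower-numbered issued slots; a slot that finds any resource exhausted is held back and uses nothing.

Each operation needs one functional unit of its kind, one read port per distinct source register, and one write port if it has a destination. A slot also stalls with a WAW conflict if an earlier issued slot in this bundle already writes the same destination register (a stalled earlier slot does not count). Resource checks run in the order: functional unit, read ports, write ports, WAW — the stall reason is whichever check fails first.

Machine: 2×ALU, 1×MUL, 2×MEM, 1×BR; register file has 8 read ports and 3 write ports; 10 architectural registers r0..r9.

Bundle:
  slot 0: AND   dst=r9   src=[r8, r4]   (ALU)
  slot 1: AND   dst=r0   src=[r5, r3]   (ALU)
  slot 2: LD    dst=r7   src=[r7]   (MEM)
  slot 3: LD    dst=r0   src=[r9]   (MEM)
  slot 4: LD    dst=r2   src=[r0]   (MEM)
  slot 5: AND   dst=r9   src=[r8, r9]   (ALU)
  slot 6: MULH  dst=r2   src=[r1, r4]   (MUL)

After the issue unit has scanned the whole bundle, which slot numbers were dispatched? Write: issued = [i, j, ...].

issued = [0, 1, 2]

[0] ALU needs rd=2 wr=1: ok; after: ALU=1 MUL=1 MEM=2 BR=1, R=6, W=2
[1] ALU needs rd=2 wr=1: ok; after: ALU=0 MUL=1 MEM=2 BR=1, R=4, W=1
[2] MEM needs rd=1 wr=1: ok; after: ALU=0 MUL=1 MEM=1 BR=1, R=3, W=0
[3] MEM needs rd=1 wr=1: WR_PORT; after: ALU=0 MUL=1 MEM=1 BR=1, R=3, W=0
[4] MEM needs rd=1 wr=1: WR_PORT; after: ALU=0 MUL=1 MEM=1 BR=1, R=3, W=0
[5] ALU needs rd=2 wr=1: FU; after: ALU=0 MUL=1 MEM=1 BR=1, R=3, W=0
[6] MUL needs rd=2 wr=1: WR_PORT; after: ALU=0 MUL=1 MEM=1 BR=1, R=3, W=0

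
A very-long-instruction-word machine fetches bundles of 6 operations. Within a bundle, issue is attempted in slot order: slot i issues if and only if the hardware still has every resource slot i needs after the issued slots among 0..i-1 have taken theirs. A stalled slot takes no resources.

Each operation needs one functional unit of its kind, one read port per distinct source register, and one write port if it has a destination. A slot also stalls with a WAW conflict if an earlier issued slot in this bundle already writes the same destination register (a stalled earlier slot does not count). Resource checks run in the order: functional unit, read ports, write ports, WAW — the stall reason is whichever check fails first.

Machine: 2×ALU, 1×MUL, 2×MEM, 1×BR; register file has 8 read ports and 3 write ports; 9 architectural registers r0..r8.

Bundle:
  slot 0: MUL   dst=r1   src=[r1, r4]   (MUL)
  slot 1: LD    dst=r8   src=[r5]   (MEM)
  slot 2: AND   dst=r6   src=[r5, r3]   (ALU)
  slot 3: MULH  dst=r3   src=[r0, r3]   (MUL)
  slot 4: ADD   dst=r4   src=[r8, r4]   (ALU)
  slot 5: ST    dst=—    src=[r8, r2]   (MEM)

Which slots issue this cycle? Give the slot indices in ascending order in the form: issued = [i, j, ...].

issued = [0, 1, 2, 5]

[0] MUL needs rd=2 wr=1: ok; after: ALU=2 MUL=0 MEM=2 BR=1, R=6, W=2
[1] MEM needs rd=1 wr=1: ok; after: ALU=2 MUL=0 MEM=1 BR=1, R=5, W=1
[2] ALU needs rd=2 wr=1: ok; after: ALU=1 MUL=0 MEM=1 BR=1, R=3, W=0
[3] MUL needs rd=2 wr=1: FU; after: ALU=1 MUL=0 MEM=1 BR=1, R=3, W=0
[4] ALU needs rd=2 wr=1: WR_PORT; after: ALU=1 MUL=0 MEM=1 BR=1, R=3, W=0
[5] MEM needs rd=2 wr=0: ok; after: ALU=1 MUL=0 MEM=0 BR=1, R=1, W=0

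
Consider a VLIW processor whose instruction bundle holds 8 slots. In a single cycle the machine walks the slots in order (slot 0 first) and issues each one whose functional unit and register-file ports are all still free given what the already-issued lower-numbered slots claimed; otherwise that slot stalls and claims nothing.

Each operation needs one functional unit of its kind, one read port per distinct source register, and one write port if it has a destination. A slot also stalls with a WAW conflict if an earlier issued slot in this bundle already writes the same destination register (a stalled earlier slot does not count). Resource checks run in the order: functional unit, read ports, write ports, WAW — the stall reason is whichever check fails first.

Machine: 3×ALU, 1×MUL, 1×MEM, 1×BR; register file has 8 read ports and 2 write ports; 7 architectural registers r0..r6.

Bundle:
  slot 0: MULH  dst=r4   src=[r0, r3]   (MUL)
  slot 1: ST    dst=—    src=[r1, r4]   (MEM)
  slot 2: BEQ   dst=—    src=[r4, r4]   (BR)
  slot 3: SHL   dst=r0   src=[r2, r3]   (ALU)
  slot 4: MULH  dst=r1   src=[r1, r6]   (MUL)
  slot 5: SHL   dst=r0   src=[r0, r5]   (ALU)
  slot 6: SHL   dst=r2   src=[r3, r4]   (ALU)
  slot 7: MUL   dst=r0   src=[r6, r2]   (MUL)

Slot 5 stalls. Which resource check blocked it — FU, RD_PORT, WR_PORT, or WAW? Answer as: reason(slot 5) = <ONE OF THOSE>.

reason(slot 5) = RD_PORT

  0. MUL→r4 ⇒ go  {3A/0Mu/1Ld/1B | 6r 1w}
  1. MEM ⇒ go  {3A/0Mu/0Ld/1B | 4r 1w}
  2. BR ⇒ go  {3A/0Mu/0Ld/0B | 3r 1w}
  3. ALU→r0 ⇒ go  {2A/0Mu/0Ld/0B | 1r 0w}
  4. MUL→r1 ⇒ no(FU)  {2A/0Mu/0Ld/0B | 1r 0w}
  5. ALU→r0 ⇒ no(RD_PORT)  {2A/0Mu/0Ld/0B | 1r 0w}
  6. ALU→r2 ⇒ no(RD_PORT)  {2A/0Mu/0Ld/0B | 1r 0w}
  7. MUL→r0 ⇒ no(FU)  {2A/0Mu/0Ld/0B | 1r 0w}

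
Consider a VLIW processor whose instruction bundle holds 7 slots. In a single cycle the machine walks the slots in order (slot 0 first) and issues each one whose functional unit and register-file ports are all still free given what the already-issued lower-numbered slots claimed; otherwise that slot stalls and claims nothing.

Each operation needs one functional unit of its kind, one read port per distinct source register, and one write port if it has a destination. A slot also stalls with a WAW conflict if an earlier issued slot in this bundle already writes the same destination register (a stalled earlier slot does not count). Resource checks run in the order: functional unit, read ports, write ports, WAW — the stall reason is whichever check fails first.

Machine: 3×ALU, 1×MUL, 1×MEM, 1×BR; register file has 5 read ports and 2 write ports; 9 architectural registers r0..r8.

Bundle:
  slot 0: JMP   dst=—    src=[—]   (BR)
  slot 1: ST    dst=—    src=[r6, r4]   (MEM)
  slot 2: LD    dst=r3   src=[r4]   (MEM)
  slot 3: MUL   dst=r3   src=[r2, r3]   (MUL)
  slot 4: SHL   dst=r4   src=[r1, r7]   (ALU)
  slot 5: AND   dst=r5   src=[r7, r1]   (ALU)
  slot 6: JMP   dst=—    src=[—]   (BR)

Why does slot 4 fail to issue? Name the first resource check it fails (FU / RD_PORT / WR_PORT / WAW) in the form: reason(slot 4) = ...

#0 BR src=- dispatched  <A:3 Mu:1 Ld:1 B:0 rd:5 wr:2>
#1 MEM src=r6,r4 dispatched  <A:3 Mu:1 Ld:0 B:0 rd:3 wr:2>
#2 MEM src=r4 held:FU  <A:3 Mu:1 Ld:0 B:0 rd:3 wr:2>
#3 MUL src=r2,r3 dispatched  <A:3 Mu:0 Ld:0 B:0 rd:1 wr:1>
#4 ALU src=r1,r7 held:RD_PORT  <A:3 Mu:0 Ld:0 B:0 rd:1 wr:1>
#5 ALU src=r7,r1 held:RD_PORT  <A:3 Mu:0 Ld:0 B:0 rd:1 wr:1>
#6 BR src=- held:FU  <A:3 Mu:0 Ld:0 B:0 rd:1 wr:1>

reason(slot 4) = RD_PORT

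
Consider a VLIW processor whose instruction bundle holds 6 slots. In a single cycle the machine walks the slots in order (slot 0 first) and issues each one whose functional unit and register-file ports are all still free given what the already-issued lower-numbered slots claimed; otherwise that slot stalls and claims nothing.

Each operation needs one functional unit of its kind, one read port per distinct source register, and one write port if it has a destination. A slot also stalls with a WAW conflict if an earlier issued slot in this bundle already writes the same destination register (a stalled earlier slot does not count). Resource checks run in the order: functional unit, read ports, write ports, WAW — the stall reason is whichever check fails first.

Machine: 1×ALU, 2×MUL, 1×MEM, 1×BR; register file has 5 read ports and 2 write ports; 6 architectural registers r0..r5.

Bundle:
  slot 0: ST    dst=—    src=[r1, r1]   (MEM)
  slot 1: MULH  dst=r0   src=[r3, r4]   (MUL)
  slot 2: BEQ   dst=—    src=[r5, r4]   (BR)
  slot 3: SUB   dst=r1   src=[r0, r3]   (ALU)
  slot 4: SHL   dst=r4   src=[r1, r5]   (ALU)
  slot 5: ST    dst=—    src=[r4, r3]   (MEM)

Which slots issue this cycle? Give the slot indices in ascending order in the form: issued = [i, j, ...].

(0) want 1×MEM +1rd +0wr — yes → AL1|MU2|ME0|BR1|rd4|wr2
(1) want 1×MUL +2rd +1wr — yes → AL1|MU1|ME0|BR1|rd2|wr1
(2) want 1×BR +2rd +0wr — yes → AL1|MU1|ME0|BR0|rd0|wr1
(3) want 1×ALU +2rd +1wr — RD_PORT → AL1|MU1|ME0|BR0|rd0|wr1
(4) want 1×ALU +2rd +1wr — RD_PORT → AL1|MU1|ME0|BR0|rd0|wr1
(5) want 1×MEM +2rd +0wr — FU → AL1|MU1|ME0|BR0|rd0|wr1

issued = [0, 1, 2]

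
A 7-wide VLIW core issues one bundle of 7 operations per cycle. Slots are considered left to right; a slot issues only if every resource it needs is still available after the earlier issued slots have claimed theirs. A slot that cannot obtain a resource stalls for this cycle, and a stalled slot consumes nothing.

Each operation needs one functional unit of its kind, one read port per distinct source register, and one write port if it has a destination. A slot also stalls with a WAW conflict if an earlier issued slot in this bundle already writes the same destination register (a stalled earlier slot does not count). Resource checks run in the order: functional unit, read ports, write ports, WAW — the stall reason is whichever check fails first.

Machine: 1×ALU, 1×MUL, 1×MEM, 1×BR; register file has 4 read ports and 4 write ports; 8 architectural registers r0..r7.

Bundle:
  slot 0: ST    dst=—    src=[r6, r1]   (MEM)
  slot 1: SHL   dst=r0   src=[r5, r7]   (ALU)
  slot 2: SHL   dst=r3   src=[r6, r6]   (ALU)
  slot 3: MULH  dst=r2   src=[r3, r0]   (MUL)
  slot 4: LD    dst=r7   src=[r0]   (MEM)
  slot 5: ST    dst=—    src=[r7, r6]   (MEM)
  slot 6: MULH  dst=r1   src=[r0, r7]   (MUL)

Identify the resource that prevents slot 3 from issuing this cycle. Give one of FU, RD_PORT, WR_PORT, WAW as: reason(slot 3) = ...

reason(slot 3) = RD_PORT

#0 MEM src=r6,r1 dispatched  <A:1 Mu:1 Ld:0 B:1 rd:2 wr:4>
#1 ALU src=r5,r7 dispatched  <A:0 Mu:1 Ld:0 B:1 rd:0 wr:3>
#2 ALU src=r6,r6 held:FU  <A:0 Mu:1 Ld:0 B:1 rd:0 wr:3>
#3 MUL src=r3,r0 held:RD_PORT  <A:0 Mu:1 Ld:0 B:1 rd:0 wr:3>
#4 MEM src=r0 held:FU  <A:0 Mu:1 Ld:0 B:1 rd:0 wr:3>
#5 MEM src=r7,r6 held:FU  <A:0 Mu:1 Ld:0 B:1 rd:0 wr:3>
#6 MUL src=r0,r7 held:RD_PORT  <A:0 Mu:1 Ld:0 B:1 rd:0 wr:3>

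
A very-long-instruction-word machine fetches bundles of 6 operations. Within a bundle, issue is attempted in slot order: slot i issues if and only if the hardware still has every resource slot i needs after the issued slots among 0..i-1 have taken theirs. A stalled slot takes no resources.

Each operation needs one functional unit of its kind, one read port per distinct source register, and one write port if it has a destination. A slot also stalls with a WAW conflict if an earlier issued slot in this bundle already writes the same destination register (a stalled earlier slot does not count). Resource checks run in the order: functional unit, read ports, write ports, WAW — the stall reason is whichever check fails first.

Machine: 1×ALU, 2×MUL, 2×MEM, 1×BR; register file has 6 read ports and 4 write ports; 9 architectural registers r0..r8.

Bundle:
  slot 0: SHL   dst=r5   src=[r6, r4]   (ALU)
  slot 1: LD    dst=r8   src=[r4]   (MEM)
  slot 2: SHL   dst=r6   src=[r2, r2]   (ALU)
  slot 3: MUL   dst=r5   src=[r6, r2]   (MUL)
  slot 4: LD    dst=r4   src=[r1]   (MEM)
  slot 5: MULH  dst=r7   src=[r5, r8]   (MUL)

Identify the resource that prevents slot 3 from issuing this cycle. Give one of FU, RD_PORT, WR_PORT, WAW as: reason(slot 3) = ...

reason(slot 3) = WAW

  0. ALU→r5 ⇒ go  {0A/2Mu/2Ld/1B | 4r 3w}
  1. MEM→r8 ⇒ go  {0A/2Mu/1Ld/1B | 3r 2w}
  2. ALU→r6 ⇒ no(FU)  {0A/2Mu/1Ld/1B | 3r 2w}
  3. MUL→r5 ⇒ no(WAW)  {0A/2Mu/1Ld/1B | 3r 2w}
  4. MEM→r4 ⇒ go  {0A/2Mu/0Ld/1B | 2r 1w}
  5. MUL→r7 ⇒ go  {0A/1Mu/0Ld/1B | 0r 0w}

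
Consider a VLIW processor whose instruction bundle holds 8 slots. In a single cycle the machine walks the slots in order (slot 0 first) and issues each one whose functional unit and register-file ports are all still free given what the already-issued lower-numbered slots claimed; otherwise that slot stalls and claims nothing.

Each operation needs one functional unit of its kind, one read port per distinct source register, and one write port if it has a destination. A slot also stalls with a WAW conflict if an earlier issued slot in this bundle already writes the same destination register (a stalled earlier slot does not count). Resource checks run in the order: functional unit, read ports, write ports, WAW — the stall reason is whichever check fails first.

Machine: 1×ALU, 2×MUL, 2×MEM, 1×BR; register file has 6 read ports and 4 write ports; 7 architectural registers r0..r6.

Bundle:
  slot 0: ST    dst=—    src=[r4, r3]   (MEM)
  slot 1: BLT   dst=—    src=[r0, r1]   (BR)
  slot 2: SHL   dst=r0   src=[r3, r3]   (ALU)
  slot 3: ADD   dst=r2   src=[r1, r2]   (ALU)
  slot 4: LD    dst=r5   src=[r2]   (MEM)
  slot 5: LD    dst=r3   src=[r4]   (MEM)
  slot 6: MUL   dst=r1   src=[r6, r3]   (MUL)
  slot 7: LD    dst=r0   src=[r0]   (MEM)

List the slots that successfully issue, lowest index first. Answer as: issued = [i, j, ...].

issued = [0, 1, 2, 4]

slot 0 (MEM): ISSUE — free A1,Mu2,Ld1,B1 rp4 wp4
slot 1 (BR): ISSUE — free A1,Mu2,Ld1,B0 rp2 wp4
slot 2 (ALU): ISSUE — free A0,Mu2,Ld1,B0 rp1 wp3
slot 3 (ALU): stall FU — free A0,Mu2,Ld1,B0 rp1 wp3
slot 4 (MEM): ISSUE — free A0,Mu2,Ld0,B0 rp0 wp2
slot 5 (MEM): stall FU — free A0,Mu2,Ld0,B0 rp0 wp2
slot 6 (MUL): stall RD_PORT — free A0,Mu2,Ld0,B0 rp0 wp2
slot 7 (MEM): stall FU — free A0,Mu2,Ld0,B0 rp0 wp2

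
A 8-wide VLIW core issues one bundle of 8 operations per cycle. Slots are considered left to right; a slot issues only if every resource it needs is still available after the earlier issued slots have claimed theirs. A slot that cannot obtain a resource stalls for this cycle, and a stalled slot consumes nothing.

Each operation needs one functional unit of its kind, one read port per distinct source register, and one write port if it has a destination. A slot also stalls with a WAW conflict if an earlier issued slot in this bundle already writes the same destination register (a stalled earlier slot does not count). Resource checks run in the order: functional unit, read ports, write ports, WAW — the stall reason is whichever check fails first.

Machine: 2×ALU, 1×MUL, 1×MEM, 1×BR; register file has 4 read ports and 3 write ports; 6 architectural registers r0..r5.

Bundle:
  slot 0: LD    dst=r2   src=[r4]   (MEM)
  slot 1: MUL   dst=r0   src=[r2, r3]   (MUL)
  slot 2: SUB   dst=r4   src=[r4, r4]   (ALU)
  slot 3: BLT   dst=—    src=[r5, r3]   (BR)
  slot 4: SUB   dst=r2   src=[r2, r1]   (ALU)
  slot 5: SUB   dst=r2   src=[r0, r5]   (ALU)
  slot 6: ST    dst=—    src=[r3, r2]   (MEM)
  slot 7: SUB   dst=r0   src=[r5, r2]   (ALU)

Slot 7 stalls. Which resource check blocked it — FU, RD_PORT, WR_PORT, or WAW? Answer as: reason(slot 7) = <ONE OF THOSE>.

reason(slot 7) = RD_PORT

(0) want 1×MEM +1rd +1wr — yes → AL2|MU1|ME0|BR1|rd3|wr2
(1) want 1×MUL +2rd +1wr — yes → AL2|MU0|ME0|BR1|rd1|wr1
(2) want 1×ALU +1rd +1wr — yes → AL1|MU0|ME0|BR1|rd0|wr0
(3) want 1×BR +2rd +0wr — RD_PORT → AL1|MU0|ME0|BR1|rd0|wr0
(4) want 1×ALU +2rd +1wr — RD_PORT → AL1|MU0|ME0|BR1|rd0|wr0
(5) want 1×ALU +2rd +1wr — RD_PORT → AL1|MU0|ME0|BR1|rd0|wr0
(6) want 1×MEM +2rd +0wr — FU → AL1|MU0|ME0|BR1|rd0|wr0
(7) want 1×ALU +2rd +1wr — RD_PORT → AL1|MU0|ME0|BR1|rd0|wr0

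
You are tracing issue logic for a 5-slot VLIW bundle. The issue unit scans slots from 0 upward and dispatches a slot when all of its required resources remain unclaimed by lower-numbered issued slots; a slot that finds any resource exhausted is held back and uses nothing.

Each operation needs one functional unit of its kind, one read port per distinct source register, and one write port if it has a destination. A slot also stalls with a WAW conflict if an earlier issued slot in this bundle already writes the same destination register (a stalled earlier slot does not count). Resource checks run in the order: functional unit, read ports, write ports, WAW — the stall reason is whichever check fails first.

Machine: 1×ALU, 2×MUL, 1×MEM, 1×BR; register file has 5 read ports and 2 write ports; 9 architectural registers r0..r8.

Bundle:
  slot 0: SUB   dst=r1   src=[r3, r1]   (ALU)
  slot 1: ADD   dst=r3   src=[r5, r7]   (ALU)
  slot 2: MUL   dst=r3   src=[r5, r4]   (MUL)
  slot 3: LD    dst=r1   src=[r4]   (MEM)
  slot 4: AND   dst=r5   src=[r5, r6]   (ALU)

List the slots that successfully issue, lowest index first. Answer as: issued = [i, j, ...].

issued = [0, 2]

(0) want 1×ALU +2rd +1wr — yes → AL0|MU2|ME1|BR1|rd3|wr1
(1) want 1×ALU +2rd +1wr — FU → AL0|MU2|ME1|BR1|rd3|wr1
(2) want 1×MUL +2rd +1wr — yes → AL0|MU1|ME1|BR1|rd1|wr0
(3) want 1×MEM +1rd +1wr — WR_PORT → AL0|MU1|ME1|BR1|rd1|wr0
(4) want 1×ALU +2rd +1wr — FU → AL0|MU1|ME1|BR1|rd1|wr0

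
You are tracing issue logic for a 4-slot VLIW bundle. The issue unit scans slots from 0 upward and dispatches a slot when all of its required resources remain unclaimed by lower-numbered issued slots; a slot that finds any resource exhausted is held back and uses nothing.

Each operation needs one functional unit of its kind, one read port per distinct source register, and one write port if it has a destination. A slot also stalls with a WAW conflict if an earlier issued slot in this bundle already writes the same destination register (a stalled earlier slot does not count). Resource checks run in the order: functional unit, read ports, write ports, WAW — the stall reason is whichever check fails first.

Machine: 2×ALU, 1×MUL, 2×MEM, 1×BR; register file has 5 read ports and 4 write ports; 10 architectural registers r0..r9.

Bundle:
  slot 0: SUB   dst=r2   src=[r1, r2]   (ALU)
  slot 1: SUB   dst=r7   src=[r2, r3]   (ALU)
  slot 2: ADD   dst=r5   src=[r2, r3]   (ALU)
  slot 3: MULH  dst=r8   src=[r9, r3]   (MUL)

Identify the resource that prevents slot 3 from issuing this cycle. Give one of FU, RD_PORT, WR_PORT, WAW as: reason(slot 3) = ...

(0) want 1×ALU +2rd +1wr — yes → AL1|MU1|ME2|BR1|rd3|wr3
(1) want 1×ALU +2rd +1wr — yes → AL0|MU1|ME2|BR1|rd1|wr2
(2) want 1×ALU +2rd +1wr — FU → AL0|MU1|ME2|BR1|rd1|wr2
(3) want 1×MUL +2rd +1wr — RD_PORT → AL0|MU1|ME2|BR1|rd1|wr2

reason(slot 3) = RD_PORT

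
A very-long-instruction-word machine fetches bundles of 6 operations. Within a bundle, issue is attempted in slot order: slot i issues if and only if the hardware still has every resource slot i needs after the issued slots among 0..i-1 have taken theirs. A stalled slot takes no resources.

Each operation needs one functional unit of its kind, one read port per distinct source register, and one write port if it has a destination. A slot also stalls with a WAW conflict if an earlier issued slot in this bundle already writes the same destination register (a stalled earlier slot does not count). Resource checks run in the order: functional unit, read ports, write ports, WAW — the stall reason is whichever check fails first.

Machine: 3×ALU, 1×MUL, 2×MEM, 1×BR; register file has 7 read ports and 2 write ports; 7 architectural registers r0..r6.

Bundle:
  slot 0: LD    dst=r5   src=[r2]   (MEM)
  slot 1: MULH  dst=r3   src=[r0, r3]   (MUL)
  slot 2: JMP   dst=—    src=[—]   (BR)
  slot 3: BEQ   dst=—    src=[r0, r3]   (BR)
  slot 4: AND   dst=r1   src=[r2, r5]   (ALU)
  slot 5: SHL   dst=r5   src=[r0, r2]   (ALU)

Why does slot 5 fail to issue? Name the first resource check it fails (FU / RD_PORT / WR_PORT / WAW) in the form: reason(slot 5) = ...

slot 0 (MEM): ISSUE — free A3,Mu1,Ld1,B1 rp6 wp1
slot 1 (MUL): ISSUE — free A3,Mu0,Ld1,B1 rp4 wp0
slot 2 (BR): ISSUE — free A3,Mu0,Ld1,B0 rp4 wp0
slot 3 (BR): stall FU — free A3,Mu0,Ld1,B0 rp4 wp0
slot 4 (ALU): stall WR_PORT — free A3,Mu0,Ld1,B0 rp4 wp0
slot 5 (ALU): stall WR_PORT — free A3,Mu0,Ld1,B0 rp4 wp0

reason(slot 5) = WR_PORT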